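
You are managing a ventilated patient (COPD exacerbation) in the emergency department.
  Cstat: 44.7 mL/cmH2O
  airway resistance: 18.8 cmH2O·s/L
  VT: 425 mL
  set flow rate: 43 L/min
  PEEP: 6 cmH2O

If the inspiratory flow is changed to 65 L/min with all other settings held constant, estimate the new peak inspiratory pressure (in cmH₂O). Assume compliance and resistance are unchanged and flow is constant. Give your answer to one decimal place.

35.9

Flow: 43 L/min ÷ 60 = 0.7167 L/s.
New flow: 65 L/min ÷ 60 = 1.0833 L/s.
PIP = Vt/C + R·V̇ + PEEP (constant-flow equation of motion).
Only the resistive term changes: ΔPIP = R × ΔV̇ = 18.8 × (1.0833 − 0.7167) = 18.8 × 0.3666 = 6.892 cmH2O.
Original PIP = 425/44.7 + 18.8×0.7167 + 6 = 28.982 cmH2O; new PIP = 28.982 + (6.892) = 35.874 cmH2O.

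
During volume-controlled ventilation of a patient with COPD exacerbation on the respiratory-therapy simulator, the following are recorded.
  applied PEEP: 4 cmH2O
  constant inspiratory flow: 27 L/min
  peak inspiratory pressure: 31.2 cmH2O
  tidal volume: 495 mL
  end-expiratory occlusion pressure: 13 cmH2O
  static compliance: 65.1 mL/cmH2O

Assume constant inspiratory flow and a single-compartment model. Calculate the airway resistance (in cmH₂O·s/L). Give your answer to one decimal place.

23.5

Flow: 27 L/min ÷ 60 = 0.45 L/s.
Total PEEP = 13 cmH2O (set 4 + intrinsic 9); this is the baseline alveolar pressure.
Equation of motion (constant flow): PIP = Vt/C + R·V̇ + PEEP.
R·V̇ = PIP − Vt/C − PEEP = 31.2 − 495/65.1 − 13 = 31.2 − 7.604 − 13 = 10.596 cmH2O.
R = 10.596 / 0.45 = 23.547 cmH2O·s/L.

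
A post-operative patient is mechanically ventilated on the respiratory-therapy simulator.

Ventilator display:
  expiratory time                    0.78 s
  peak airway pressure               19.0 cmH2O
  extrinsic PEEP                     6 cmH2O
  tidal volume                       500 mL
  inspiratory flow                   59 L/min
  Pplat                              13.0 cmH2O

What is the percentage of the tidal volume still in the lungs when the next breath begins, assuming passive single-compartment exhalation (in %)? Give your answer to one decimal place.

Flow: 59 L/min ÷ 60 = 0.9833 L/s.
R = (PIP − Pplat)/V̇ = (19.0 − 13.0) / 0.9833 = 6.0/0.9833 = 6.102 cmH2O·s/L.
C = Vt/(Pplat − PEEP) = 500.0 / (13.0 − 6) = 500.0/7.0 = 71.429 mL/cmH2O.
τ = R × C = 6.102 × 0.07143 L/cmH2O = 0.4359 s.
Fraction remaining at end-expiration = e^(−Te/τ) = e^(−0.78/0.4359) = 0.1671 → 16.71%.

16.7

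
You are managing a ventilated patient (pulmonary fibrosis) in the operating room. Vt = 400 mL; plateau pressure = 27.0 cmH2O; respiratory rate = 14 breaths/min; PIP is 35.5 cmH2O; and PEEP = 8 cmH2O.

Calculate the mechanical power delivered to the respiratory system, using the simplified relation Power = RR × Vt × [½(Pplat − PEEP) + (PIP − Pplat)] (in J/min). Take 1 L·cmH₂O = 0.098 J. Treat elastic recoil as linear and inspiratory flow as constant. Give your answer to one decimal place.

Per-breath work = Vt × [½(Pplat−PEEP) + (PIP−Pplat)] = 0.400 × [0.5×19.0 + 8.5] = 0.400 × 18.0 = 7.2 L·cmH2O.
Power = 14 × 7.2 = 100.8 L·cmH2O/min.
× 0.098 J/(L·cmH2O) → 9.878 J/min.

9.9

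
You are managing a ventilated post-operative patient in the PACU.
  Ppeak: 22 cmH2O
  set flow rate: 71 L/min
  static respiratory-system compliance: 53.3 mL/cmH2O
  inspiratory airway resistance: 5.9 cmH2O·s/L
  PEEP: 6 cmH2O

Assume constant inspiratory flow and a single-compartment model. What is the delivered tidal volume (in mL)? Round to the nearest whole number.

Flow: 71 L/min ÷ 60 = 1.1833 L/s.
Equation of motion (constant flow): PIP = Vt/C + R·V̇ + PEEP.
Vt/C = PIP − R·V̇ − PEEP = 22 − 6.981 − 6 = 9.019 cmH2O.
Vt = C × 9.019 = 53.3 × 9.019 = 480.71 mL.

481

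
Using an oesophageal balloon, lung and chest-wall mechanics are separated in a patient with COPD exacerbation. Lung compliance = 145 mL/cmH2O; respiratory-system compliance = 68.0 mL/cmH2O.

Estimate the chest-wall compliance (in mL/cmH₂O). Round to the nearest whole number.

1/Ccw = 1/Crs − 1/CL.
1/Ccw = 1/68.0 − 1/145 = 0.007809.
Ccw = 128.06 mL/cmH2O.

128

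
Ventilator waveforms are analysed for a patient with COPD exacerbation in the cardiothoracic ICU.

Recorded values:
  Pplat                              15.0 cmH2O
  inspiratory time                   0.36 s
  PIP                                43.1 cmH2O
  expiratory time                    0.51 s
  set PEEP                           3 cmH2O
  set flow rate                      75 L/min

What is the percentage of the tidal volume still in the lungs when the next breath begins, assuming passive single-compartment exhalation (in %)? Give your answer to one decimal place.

Flow: 75 L/min ÷ 60 = 1.25 L/s.
Vt = flow × Ti = 1.25 L/s × 0.36 s × 1000 mL/L = 450.0 mL.
R = (PIP − Pplat)/V̇ = (43.1 − 15.0) / 1.25 = 28.1/1.25 = 22.48 cmH2O·s/L.
C = Vt/(Pplat − PEEP) = 450.0 / (15.0 − 3) = 450.0/12.0 = 37.5 mL/cmH2O.
τ = R × C = 22.48 × 0.0375 L/cmH2O = 0.843 s.
Fraction remaining at end-expiration = e^(−Te/τ) = e^(−0.51/0.843) = 0.5461 → 54.61%.

54.6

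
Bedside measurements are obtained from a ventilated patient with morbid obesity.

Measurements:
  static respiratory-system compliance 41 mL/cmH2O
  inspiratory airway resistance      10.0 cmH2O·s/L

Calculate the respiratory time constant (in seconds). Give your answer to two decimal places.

τ = R × C = 10.0 × 41 mL/cmH2O = 10.0 × 0.041 L/cmH2O = 0.41 s.

0.41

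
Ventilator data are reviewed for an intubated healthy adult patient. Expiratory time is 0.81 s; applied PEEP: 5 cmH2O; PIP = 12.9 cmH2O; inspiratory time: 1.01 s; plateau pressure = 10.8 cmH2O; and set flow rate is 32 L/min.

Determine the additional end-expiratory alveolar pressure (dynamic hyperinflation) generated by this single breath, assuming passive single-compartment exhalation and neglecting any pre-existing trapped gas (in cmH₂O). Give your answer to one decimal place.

0.6

Flow: 32 L/min ÷ 60 = 0.5333 L/s.
Vt = flow × Ti = 0.5333 L/s × 1.01 s × 1000 mL/L = 538.63 mL.
R = (PIP − Pplat)/V̇ = (12.9 − 10.8) / 0.5333 = 2.1/0.5333 = 3.938 cmH2O·s/L.
C = Vt/(Pplat − PEEP) = 538.63 / (10.8 − 5) = 538.63/5.8 = 92.867 mL/cmH2O.
τ = R × C = 3.938 × 0.09287 L/cmH2O = 0.3657 s.
Fraction remaining = e^(−Te/τ) = e^(−0.81/0.3657) = 0.1092; trapped volume = 538.63 × 0.1092 = 58.818 mL.
Additional alveolar pressure from trapping ≈ V_trapped / C = 58.818 / 92.867 = 0.6334 cmH2O.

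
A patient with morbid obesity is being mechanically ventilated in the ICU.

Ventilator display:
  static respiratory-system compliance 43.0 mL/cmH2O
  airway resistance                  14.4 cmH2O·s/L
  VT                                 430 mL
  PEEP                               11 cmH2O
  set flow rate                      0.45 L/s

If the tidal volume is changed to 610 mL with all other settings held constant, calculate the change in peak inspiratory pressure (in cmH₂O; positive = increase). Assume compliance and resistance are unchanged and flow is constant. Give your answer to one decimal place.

4.2

PIP = Vt/C + R·V̇ + PEEP (constant-flow equation of motion).
Only the elastic term changes: ΔPIP = ΔVt / C = (610 − 430) / 43.0 = 4.186 cmH2O.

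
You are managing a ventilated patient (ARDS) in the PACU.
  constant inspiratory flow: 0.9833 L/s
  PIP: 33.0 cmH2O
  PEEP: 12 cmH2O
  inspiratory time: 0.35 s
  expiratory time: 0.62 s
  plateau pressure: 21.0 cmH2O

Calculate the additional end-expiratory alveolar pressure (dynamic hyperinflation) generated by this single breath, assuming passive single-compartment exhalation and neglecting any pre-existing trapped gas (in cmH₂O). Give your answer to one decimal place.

Vt = flow × Ti = 0.9833 L/s × 0.35 s × 1000 mL/L = 344.16 mL.
R = (PIP − Pplat)/V̇ = (33.0 − 21.0) / 0.9833 = 12.0/0.9833 = 12.204 cmH2O·s/L.
C = Vt/(Pplat − PEEP) = 344.16 / (21.0 − 12) = 344.16/9.0 = 38.24 mL/cmH2O.
τ = R × C = 12.204 × 0.03824 L/cmH2O = 0.4667 s.
Fraction remaining = e^(−Te/τ) = e^(−0.62/0.4667) = 0.2649; trapped volume = 344.16 × 0.2649 = 91.168 mL.
Additional alveolar pressure from trapping ≈ V_trapped / C = 91.168 / 38.24 = 2.384 cmH2O.

2.4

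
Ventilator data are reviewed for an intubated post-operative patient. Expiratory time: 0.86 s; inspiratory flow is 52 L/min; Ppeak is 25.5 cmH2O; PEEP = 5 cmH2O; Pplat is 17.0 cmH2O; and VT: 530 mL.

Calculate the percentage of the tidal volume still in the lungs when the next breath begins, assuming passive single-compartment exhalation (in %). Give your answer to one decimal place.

13.7

Flow: 52 L/min ÷ 60 = 0.8667 L/s.
R = (PIP − Pplat)/V̇ = (25.5 − 17.0) / 0.8667 = 8.5/0.8667 = 9.807 cmH2O·s/L.
C = Vt/(Pplat − PEEP) = 530.0 / (17.0 − 5) = 530.0/12.0 = 44.167 mL/cmH2O.
τ = R × C = 9.807 × 0.04417 L/cmH2O = 0.4332 s.
Fraction remaining at end-expiration = e^(−Te/τ) = e^(−0.86/0.4332) = 0.1373 → 13.73%.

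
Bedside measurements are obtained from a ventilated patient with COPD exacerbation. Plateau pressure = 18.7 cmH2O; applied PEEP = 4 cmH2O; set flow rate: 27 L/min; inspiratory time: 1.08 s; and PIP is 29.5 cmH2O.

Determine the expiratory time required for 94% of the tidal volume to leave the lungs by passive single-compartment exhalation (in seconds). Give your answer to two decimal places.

Flow: 27 L/min ÷ 60 = 0.45 L/s.
Vt = flow × Ti = 0.45 L/s × 1.08 s × 1000 mL/L = 486.0 mL.
R = (PIP − Pplat)/V̇ = (29.5 − 18.7) / 0.45 = 10.8/0.45 = 24.0 cmH2O·s/L.
C = Vt/(Pplat − PEEP) = 486.0 / (18.7 − 4) = 486.0/14.7 = 33.061 mL/cmH2O.
τ = R × C = 24.0 × 0.03306 L/cmH2O = 0.7934 s.
t = −τ·ln(1 − 0.94) = −0.7934·ln(0.06) = 2.232 s.

2.23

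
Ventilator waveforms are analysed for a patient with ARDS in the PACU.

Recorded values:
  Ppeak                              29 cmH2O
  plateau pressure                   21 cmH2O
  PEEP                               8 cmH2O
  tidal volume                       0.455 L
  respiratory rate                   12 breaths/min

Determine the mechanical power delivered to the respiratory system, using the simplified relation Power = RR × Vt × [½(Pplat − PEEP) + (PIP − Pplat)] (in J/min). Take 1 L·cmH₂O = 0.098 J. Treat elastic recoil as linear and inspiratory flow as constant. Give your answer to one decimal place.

Per-breath work = Vt × [½(Pplat−PEEP) + (PIP−Pplat)] = 0.455 × [0.5×13.0 + 8.0] = 0.455 × 14.5 = 6.598 L·cmH2O.
Power = 12 × 6.598 = 79.176 L·cmH2O/min.
× 0.098 J/(L·cmH2O) → 7.759 J/min.

7.8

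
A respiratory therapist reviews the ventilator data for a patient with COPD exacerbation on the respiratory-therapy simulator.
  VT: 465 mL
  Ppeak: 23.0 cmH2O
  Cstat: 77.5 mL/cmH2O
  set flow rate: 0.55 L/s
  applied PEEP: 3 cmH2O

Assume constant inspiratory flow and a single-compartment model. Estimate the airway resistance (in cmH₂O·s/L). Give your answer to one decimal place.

25.5

Equation of motion (constant flow): PIP = Vt/C + R·V̇ + PEEP.
R·V̇ = PIP − Vt/C − PEEP = 23.0 − 465/77.5 − 3 = 23.0 − 6.0 − 3 = 14.0 cmH2O.
R = 14.0 / 0.55 = 25.455 cmH2O·s/L.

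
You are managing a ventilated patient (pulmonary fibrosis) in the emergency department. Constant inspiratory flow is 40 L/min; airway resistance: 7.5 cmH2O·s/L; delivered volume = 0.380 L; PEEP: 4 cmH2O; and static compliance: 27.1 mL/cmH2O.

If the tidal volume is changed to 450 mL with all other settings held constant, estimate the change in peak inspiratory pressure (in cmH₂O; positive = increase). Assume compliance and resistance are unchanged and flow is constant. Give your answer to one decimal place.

2.6

PIP = Vt/C + R·V̇ + PEEP (constant-flow equation of motion).
Only the elastic term changes: ΔPIP = ΔVt / C = (450 − 380) / 27.1 = 2.583 cmH2O.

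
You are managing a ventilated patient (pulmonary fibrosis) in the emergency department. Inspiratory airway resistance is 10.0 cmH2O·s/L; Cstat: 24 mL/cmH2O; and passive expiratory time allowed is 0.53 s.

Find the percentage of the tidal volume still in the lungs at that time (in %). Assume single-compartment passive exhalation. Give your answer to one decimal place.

11.0

τ = R × C = 10.0 × 24 mL/cmH2O = 10.0 × 0.024 L/cmH2O = 0.24 s.
Passive exhalation: V(t)/V₀ = e^(−t/τ) = e^(−0.53/0.24) = 0.1099.
Fraction remaining = 0.1099 → 10.99%.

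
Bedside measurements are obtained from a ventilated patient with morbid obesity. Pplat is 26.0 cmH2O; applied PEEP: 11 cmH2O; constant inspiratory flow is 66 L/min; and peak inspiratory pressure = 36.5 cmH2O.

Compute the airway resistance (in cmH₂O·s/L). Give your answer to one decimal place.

9.5

Flow: 66 L/min ÷ 60 = 1.1 L/s.
Raw = (PIP − Pplat) / flow = (36.5 − 26.0) / 1.1 = 10.5 / 1.1 = 9.545 cmH2O·s/L.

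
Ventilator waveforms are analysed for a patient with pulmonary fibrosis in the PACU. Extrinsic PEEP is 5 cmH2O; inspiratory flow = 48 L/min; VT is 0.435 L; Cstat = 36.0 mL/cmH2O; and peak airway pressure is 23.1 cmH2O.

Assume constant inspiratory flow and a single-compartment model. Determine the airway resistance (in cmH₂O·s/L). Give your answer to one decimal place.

Flow: 48 L/min ÷ 60 = 0.8 L/s.
Equation of motion (constant flow): PIP = Vt/C + R·V̇ + PEEP.
R·V̇ = PIP − Vt/C − PEEP = 23.1 − 435/36.0 − 5 = 23.1 − 12.083 − 5 = 6.017 cmH2O.
R = 6.017 / 0.8 = 7.521 cmH2O·s/L.

7.5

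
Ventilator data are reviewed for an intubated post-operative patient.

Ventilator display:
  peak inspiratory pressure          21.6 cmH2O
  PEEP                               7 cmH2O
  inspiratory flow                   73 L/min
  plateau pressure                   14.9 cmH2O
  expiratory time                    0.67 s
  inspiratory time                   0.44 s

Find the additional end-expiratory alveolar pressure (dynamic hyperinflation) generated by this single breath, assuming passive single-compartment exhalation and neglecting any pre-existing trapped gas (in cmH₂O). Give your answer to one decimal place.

Flow: 73 L/min ÷ 60 = 1.2167 L/s.
Vt = flow × Ti = 1.2167 L/s × 0.44 s × 1000 mL/L = 535.35 mL.
R = (PIP − Pplat)/V̇ = (21.6 − 14.9) / 1.2167 = 6.7/1.2167 = 5.507 cmH2O·s/L.
C = Vt/(Pplat − PEEP) = 535.35 / (14.9 − 7) = 535.35/7.9 = 67.766 mL/cmH2O.
τ = R × C = 5.507 × 0.06777 L/cmH2O = 0.3732 s.
Fraction remaining = e^(−Te/τ) = e^(−0.67/0.3732) = 0.1661; trapped volume = 535.35 × 0.1661 = 88.922 mL.
Additional alveolar pressure from trapping ≈ V_trapped / C = 88.922 / 67.766 = 1.312 cmH2O.

1.3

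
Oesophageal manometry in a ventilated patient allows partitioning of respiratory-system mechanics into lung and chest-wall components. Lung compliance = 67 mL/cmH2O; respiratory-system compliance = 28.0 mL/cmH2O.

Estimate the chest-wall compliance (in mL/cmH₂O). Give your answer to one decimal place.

1/Ccw = 1/Crs − 1/CL.
1/Ccw = 1/28.0 − 1/67 = 0.02079.
Ccw = 48.1 mL/cmH2O.

48.1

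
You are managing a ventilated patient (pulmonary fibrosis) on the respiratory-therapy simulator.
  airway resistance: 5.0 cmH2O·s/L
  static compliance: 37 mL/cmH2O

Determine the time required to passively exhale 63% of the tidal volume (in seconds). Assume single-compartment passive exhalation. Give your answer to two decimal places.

0.18

τ = R × C = 5.0 × 37 mL/cmH2O = 5.0 × 0.037 L/cmH2O = 0.185 s.
Exhaled fraction f = 1 − e^(−t/τ) → t = −τ·ln(1 − f) = −0.185·ln(0.37) = 0.1839 s.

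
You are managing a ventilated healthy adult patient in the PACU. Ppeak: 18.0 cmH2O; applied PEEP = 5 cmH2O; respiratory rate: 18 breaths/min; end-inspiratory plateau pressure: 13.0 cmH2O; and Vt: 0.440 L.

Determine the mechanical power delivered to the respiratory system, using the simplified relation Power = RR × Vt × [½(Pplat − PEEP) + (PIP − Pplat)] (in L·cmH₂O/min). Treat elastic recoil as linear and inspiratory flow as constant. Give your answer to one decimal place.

71.3

Per-breath work = Vt × [½(Pplat−PEEP) + (PIP−Pplat)] = 0.440 × [0.5×8.0 + 5.0] = 0.440 × 9.0 = 3.96 L·cmH2O.
Power = 18 × 3.96 = 71.28 L·cmH2O/min.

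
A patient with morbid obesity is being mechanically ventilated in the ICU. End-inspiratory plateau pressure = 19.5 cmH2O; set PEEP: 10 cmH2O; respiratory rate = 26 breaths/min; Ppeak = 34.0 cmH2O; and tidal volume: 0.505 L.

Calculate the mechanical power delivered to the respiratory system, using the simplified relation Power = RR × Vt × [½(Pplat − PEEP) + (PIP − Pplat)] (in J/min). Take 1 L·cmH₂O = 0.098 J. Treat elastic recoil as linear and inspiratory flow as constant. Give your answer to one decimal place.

Per-breath work = Vt × [½(Pplat−PEEP) + (PIP−Pplat)] = 0.505 × [0.5×9.5 + 14.5] = 0.505 × 19.25 = 9.721 L·cmH2O.
Power = 26 × 9.721 = 252.75 L·cmH2O/min.
× 0.098 J/(L·cmH2O) → 24.77 J/min.

24.8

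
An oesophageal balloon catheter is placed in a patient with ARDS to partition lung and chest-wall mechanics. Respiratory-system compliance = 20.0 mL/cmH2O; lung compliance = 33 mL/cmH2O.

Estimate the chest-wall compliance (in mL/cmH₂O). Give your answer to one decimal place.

1/Ccw = 1/Crs − 1/CL.
1/Ccw = 1/20.0 − 1/33 = 0.0197.
Ccw = 50.761 mL/cmH2O.

50.8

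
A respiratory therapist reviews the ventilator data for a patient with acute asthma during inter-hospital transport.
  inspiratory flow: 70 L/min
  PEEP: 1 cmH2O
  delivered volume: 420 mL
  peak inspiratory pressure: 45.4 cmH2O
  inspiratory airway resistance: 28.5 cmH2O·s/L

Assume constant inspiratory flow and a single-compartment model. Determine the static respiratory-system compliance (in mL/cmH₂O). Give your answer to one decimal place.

Flow: 70 L/min ÷ 60 = 1.1667 L/s.
Equation of motion (constant flow): PIP = Vt/C + R·V̇ + PEEP.
Vt/C = PIP − R·V̇ − PEEP = 45.4 − 28.5×1.1667 − 1 = 45.4 − 33.251 − 1 = 11.149 cmH2O.
C = Vt / 11.149 = 420 / 11.149 = 37.672 mL/cmH2O.

37.7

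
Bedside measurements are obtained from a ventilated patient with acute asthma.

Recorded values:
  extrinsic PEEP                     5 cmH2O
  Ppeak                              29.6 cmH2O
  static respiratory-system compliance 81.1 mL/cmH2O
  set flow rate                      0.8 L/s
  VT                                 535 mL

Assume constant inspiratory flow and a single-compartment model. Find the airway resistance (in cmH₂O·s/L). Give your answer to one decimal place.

22.5

Equation of motion (constant flow): PIP = Vt/C + R·V̇ + PEEP.
R·V̇ = PIP − Vt/C − PEEP = 29.6 − 535/81.1 − 5 = 29.6 − 6.597 − 5 = 18.003 cmH2O.
R = 18.003 / 0.8 = 22.504 cmH2O·s/L.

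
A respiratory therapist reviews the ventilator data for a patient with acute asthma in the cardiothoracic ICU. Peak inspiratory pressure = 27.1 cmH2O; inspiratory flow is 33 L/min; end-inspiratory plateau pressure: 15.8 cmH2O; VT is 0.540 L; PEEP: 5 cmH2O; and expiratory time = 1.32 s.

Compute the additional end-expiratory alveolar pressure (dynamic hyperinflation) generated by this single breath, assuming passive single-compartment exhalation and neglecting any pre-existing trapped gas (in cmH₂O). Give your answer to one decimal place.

Flow: 33 L/min ÷ 60 = 0.55 L/s.
R = (PIP − Pplat)/V̇ = (27.1 − 15.8) / 0.55 = 11.3/0.55 = 20.545 cmH2O·s/L.
C = Vt/(Pplat − PEEP) = 540.0 / (15.8 − 5) = 540.0/10.8 = 50.0 mL/cmH2O.
τ = R × C = 20.545 × 0.05 L/cmH2O = 1.027 s.
Fraction remaining = e^(−Te/τ) = e^(−1.32/1.027) = 0.2766; trapped volume = 540.0 × 0.2766 = 149.36 mL.
Additional alveolar pressure from trapping ≈ V_trapped / C = 149.36 / 50.0 = 2.987 cmH2O.

3.0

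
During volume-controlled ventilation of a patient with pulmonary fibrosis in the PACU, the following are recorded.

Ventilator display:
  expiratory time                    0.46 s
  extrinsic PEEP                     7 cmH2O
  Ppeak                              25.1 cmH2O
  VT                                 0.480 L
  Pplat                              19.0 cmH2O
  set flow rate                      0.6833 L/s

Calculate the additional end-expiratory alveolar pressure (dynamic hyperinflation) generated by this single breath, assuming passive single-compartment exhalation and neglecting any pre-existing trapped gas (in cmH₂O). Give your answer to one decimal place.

3.3

R = (PIP − Pplat)/V̇ = (25.1 − 19.0) / 0.6833 = 6.1/0.6833 = 8.927 cmH2O·s/L.
C = Vt/(Pplat − PEEP) = 480.0 / (19.0 − 7) = 480.0/12.0 = 40.0 mL/cmH2O.
τ = R × C = 8.927 × 0.04 L/cmH2O = 0.3571 s.
Fraction remaining = e^(−Te/τ) = e^(−0.46/0.3571) = 0.2758; trapped volume = 480.0 × 0.2758 = 132.38 mL.
Additional alveolar pressure from trapping ≈ V_trapped / C = 132.38 / 40.0 = 3.31 cmH2O.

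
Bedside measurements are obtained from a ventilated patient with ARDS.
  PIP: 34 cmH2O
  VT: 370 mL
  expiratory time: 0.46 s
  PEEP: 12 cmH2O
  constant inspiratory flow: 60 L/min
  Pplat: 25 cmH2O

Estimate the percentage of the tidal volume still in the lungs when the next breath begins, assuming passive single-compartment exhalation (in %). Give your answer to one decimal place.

16.6

Flow: 60 L/min ÷ 60 = 1 L/s.
R = (PIP − Pplat)/V̇ = (34 − 25) / 1 = 9.0/1 = 9.0 cmH2O·s/L.
C = Vt/(Pplat − PEEP) = 370.0 / (25 − 12) = 370.0/13.0 = 28.462 mL/cmH2O.
τ = R × C = 9.0 × 0.02846 L/cmH2O = 0.2561 s.
Fraction remaining at end-expiration = e^(−Te/τ) = e^(−0.46/0.2561) = 0.1659 → 16.59%.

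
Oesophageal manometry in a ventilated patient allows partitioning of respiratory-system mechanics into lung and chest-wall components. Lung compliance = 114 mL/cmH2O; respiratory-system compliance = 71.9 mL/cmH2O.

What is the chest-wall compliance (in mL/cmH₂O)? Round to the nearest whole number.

1/Ccw = 1/Crs − 1/CL.
1/Ccw = 1/71.9 − 1/114 = 0.005136.
Ccw = 194.7 mL/cmH2O.

195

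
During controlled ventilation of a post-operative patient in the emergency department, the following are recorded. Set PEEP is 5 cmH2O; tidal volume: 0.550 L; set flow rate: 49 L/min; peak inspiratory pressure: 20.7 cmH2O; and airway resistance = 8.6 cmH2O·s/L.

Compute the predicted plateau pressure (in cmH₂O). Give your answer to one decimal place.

13.7

Flow: 49 L/min ÷ 60 = 0.8167 L/s.
Pplat = PIP − Raw × flow = 20.7 − 8.6 × 0.8167 = 20.7 − 7.024 = 13.676 cmH2O.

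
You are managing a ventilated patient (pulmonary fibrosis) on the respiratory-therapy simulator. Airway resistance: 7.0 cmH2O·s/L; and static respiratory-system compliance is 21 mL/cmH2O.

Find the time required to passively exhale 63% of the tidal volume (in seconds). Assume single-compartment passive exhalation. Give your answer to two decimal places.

τ = R × C = 7.0 × 21 mL/cmH2O = 7.0 × 0.021 L/cmH2O = 0.147 s.
Exhaled fraction f = 1 − e^(−t/τ) → t = −τ·ln(1 − f) = −0.147·ln(0.37) = 0.1462 s.

0.15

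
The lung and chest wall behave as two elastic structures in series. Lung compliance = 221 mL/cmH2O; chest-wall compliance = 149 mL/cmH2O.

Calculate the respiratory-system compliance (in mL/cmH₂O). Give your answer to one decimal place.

89.0

Lung and chest wall are elastances in series: 1/Crs = 1/CL + 1/Ccw.
1/Crs = 1/221 + 1/149 = 0.01124.
Crs = 88.968 mL/cmH2O.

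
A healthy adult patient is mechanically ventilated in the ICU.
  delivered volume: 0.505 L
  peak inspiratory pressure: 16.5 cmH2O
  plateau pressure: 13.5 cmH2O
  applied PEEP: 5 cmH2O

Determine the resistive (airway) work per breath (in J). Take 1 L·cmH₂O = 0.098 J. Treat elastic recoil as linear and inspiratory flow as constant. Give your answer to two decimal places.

0.15

With constant inspiratory flow the resistive pressure is constant at PIP − Pplat = 16.5 − 13.5 = 3.0 cmH2O, so resistive work = 3.0 × 0.505 = 1.515 L·cmH2O.
× 0.098 J/(L·cmH2O) → 0.1485 J.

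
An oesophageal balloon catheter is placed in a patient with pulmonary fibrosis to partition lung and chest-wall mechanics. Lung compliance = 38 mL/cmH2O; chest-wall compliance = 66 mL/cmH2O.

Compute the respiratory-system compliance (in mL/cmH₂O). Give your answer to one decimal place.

24.1

Lung and chest wall are elastances in series: 1/Crs = 1/CL + 1/Ccw.
1/Crs = 1/38 + 1/66 = 0.04147.
Crs = 24.114 mL/cmH2O.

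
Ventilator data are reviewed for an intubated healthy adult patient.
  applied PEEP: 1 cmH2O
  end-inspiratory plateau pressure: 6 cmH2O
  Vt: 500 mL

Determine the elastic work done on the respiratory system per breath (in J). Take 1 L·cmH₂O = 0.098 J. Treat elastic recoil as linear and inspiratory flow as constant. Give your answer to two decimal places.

0.12

Elastic work ≈ ½ × (Pplat − PEEP) × Vt = 0.5 × (6 − 1) × 0.500 L = 0.5 × 5.0 × 0.500 = 1.25 L·cmH2O.
× 0.098 J/(L·cmH2O) → 0.1225 J.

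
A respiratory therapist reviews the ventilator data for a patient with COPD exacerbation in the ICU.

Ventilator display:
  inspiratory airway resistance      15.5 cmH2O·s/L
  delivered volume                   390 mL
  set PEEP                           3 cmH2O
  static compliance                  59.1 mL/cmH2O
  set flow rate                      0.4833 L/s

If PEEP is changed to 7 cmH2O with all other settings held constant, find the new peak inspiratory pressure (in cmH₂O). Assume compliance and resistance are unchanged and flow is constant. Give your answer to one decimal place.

21.1

PIP = Vt/C + R·V̇ + PEEP (constant-flow equation of motion).
Only the baseline term changes: ΔPIP = ΔPEEP = 7 − 3 = 4.0 cmH2O.
Original PIP = 390/59.1 + 15.5×0.4833 + 3 = 17.09 cmH2O; new PIP = 17.09 + (4.0) = 21.09 cmH2O.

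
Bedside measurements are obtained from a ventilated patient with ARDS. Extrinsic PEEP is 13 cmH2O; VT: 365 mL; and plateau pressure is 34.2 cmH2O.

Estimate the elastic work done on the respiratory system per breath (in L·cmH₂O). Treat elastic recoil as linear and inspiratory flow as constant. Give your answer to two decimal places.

Elastic work ≈ ½ × (Pplat − PEEP) × Vt = 0.5 × (34.2 − 13) × 0.365 L = 0.5 × 21.2 × 0.365 = 3.869 L·cmH2O.

3.87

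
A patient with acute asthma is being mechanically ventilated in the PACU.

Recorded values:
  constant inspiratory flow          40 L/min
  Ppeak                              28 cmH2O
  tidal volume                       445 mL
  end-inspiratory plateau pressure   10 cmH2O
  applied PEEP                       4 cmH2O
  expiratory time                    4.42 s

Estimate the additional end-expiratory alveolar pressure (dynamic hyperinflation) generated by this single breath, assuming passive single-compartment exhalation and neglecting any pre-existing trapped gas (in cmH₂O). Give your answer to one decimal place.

0.7

Flow: 40 L/min ÷ 60 = 0.6667 L/s.
R = (PIP − Pplat)/V̇ = (28 − 10) / 0.6667 = 18.0/0.6667 = 26.999 cmH2O·s/L.
C = Vt/(Pplat − PEEP) = 445.0 / (10 − 4) = 445.0/6.0 = 74.167 mL/cmH2O.
τ = R × C = 26.999 × 0.07417 L/cmH2O = 2.003 s.
Fraction remaining = e^(−Te/τ) = e^(−4.42/2.003) = 0.1101; trapped volume = 445.0 × 0.1101 = 48.995 mL.
Additional alveolar pressure from trapping ≈ V_trapped / C = 48.995 / 74.167 = 0.6606 cmH2O.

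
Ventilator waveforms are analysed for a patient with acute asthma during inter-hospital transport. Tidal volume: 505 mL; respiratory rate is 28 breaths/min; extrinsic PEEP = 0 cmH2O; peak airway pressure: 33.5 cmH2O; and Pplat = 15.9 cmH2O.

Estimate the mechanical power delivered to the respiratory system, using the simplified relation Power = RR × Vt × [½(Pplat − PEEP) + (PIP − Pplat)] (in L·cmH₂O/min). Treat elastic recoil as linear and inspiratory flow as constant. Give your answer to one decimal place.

Per-breath work = Vt × [½(Pplat−PEEP) + (PIP−Pplat)] = 0.505 × [0.5×15.9 + 17.6] = 0.505 × 25.55 = 12.903 L·cmH2O.
Power = 28 × 12.903 = 361.28 L·cmH2O/min.

361.3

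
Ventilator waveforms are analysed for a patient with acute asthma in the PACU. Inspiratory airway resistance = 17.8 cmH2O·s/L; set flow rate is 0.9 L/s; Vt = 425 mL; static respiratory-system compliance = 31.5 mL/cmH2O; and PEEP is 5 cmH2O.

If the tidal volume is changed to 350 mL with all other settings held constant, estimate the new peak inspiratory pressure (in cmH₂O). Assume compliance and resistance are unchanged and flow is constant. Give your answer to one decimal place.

PIP = Vt/C + R·V̇ + PEEP (constant-flow equation of motion).
Only the elastic term changes: ΔPIP = ΔVt / C = (350 − 425) / 31.5 = -2.381 cmH2O.
Original PIP = 425/31.5 + 17.8×0.9 + 5 = 34.512 cmH2O; new PIP = 34.512 + (-2.381) = 32.131 cmH2O.

32.1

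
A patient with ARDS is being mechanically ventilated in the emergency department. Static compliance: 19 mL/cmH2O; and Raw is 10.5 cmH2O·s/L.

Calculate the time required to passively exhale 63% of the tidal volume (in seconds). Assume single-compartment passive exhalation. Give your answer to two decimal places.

τ = R × C = 10.5 × 19 mL/cmH2O = 10.5 × 0.019 L/cmH2O = 0.1995 s.
Exhaled fraction f = 1 − e^(−t/τ) → t = −τ·ln(1 − f) = −0.1995·ln(0.37) = 0.1984 s.

0.20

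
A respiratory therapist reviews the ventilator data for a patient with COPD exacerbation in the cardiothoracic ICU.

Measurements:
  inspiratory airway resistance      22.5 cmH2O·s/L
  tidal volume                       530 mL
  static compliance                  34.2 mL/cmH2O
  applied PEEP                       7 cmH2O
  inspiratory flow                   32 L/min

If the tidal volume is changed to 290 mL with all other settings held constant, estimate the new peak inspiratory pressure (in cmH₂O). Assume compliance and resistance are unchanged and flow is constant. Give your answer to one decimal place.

Flow: 32 L/min ÷ 60 = 0.5333 L/s.
PIP = Vt/C + R·V̇ + PEEP (constant-flow equation of motion).
Only the elastic term changes: ΔPIP = ΔVt / C = (290 − 530) / 34.2 = -7.018 cmH2O.
Original PIP = 530/34.2 + 22.5×0.5333 + 7 = 34.496 cmH2O; new PIP = 34.496 + (-7.018) = 27.478 cmH2O.

27.5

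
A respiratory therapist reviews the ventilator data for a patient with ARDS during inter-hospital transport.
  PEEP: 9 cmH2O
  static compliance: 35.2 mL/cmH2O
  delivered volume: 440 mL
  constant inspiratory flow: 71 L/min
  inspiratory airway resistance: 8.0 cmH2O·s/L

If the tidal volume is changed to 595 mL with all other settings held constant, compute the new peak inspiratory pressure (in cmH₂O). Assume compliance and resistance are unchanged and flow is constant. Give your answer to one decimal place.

Flow: 71 L/min ÷ 60 = 1.1833 L/s.
PIP = Vt/C + R·V̇ + PEEP (constant-flow equation of motion).
Only the elastic term changes: ΔPIP = ΔVt / C = (595 − 440) / 35.2 = 4.403 cmH2O.
Original PIP = 440/35.2 + 8.0×1.1833 + 9 = 30.966 cmH2O; new PIP = 30.966 + (4.403) = 35.369 cmH2O.

35.4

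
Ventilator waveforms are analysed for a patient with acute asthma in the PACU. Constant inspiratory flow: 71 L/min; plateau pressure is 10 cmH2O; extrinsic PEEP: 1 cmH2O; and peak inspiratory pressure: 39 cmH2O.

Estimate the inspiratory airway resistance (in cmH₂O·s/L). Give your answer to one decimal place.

24.5

Flow: 71 L/min ÷ 60 = 1.1833 L/s.
Raw = (PIP − Pplat) / flow = (39 − 10) / 1.1833 = 29.0 / 1.1833 = 24.508 cmH2O·s/L.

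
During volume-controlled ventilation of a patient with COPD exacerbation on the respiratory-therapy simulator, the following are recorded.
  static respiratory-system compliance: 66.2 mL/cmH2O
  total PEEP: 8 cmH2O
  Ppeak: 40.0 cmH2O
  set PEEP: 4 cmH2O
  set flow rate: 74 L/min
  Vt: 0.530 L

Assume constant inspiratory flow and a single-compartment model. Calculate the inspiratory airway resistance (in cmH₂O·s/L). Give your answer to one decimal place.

Flow: 74 L/min ÷ 60 = 1.2333 L/s.
Total PEEP = 8 cmH2O (set 4 + intrinsic 4); this is the baseline alveolar pressure.
Equation of motion (constant flow): PIP = Vt/C + R·V̇ + PEEP.
R·V̇ = PIP − Vt/C − PEEP = 40.0 − 530/66.2 − 8 = 40.0 − 8.006 − 8 = 23.994 cmH2O.
R = 23.994 / 1.2333 = 19.455 cmH2O·s/L.

19.5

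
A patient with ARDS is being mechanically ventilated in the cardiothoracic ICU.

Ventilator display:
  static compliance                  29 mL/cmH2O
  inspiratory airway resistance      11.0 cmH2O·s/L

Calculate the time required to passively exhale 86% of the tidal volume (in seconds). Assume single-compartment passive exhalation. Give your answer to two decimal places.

τ = R × C = 11.0 × 29 mL/cmH2O = 11.0 × 0.029 L/cmH2O = 0.319 s.
Exhaled fraction f = 1 − e^(−t/τ) → t = −τ·ln(1 − f) = −0.319·ln(0.14) = 0.6272 s.

0.63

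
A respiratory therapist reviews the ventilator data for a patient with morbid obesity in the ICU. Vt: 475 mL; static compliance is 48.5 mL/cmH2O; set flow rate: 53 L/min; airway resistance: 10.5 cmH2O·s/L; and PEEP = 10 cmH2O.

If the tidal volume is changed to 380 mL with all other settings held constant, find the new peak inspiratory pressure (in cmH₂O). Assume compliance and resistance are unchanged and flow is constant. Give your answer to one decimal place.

Flow: 53 L/min ÷ 60 = 0.8833 L/s.
PIP = Vt/C + R·V̇ + PEEP (constant-flow equation of motion).
Only the elastic term changes: ΔPIP = ΔVt / C = (380 − 475) / 48.5 = -1.959 cmH2O.
Original PIP = 475/48.5 + 10.5×0.8833 + 10 = 29.068 cmH2O; new PIP = 29.068 + (-1.959) = 27.109 cmH2O.

27.1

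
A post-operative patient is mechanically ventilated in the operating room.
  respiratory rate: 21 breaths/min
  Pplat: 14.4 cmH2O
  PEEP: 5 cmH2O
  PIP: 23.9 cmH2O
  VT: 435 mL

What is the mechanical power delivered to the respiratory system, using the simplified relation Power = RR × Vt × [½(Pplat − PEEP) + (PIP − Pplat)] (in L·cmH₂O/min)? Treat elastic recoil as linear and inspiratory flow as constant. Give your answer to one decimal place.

Per-breath work = Vt × [½(Pplat−PEEP) + (PIP−Pplat)] = 0.435 × [0.5×9.4 + 9.5] = 0.435 × 14.2 = 6.177 L·cmH2O.
Power = 21 × 6.177 = 129.72 L·cmH2O/min.

129.7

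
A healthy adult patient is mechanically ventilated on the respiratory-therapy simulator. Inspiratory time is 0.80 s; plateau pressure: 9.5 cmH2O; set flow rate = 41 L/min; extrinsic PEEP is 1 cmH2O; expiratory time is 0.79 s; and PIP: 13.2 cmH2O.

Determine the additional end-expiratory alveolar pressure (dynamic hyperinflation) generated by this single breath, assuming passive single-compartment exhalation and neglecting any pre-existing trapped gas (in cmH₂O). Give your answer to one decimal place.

Flow: 41 L/min ÷ 60 = 0.6833 L/s.
Vt = flow × Ti = 0.6833 L/s × 0.80 s × 1000 mL/L = 546.64 mL.
R = (PIP − Pplat)/V̇ = (13.2 − 9.5) / 0.6833 = 3.7/0.6833 = 5.415 cmH2O·s/L.
C = Vt/(Pplat − PEEP) = 546.64 / (9.5 − 1) = 546.64/8.5 = 64.311 mL/cmH2O.
τ = R × C = 5.415 × 0.06431 L/cmH2O = 0.3482 s.
Fraction remaining = e^(−Te/τ) = e^(−0.79/0.3482) = 0.1034; trapped volume = 546.64 × 0.1034 = 56.523 mL.
Additional alveolar pressure from trapping ≈ V_trapped / C = 56.523 / 64.311 = 0.8789 cmH2O.

0.9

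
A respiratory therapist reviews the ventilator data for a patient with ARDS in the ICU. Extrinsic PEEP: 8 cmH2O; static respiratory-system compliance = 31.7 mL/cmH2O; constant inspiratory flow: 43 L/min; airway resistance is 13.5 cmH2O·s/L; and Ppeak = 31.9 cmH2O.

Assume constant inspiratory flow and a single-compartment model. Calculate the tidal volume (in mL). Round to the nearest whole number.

451

Flow: 43 L/min ÷ 60 = 0.7167 L/s.
Equation of motion (constant flow): PIP = Vt/C + R·V̇ + PEEP.
Vt/C = PIP − R·V̇ − PEEP = 31.9 − 9.675 − 8 = 14.225 cmH2O.
Vt = C × 14.225 = 31.7 × 14.225 = 450.93 mL.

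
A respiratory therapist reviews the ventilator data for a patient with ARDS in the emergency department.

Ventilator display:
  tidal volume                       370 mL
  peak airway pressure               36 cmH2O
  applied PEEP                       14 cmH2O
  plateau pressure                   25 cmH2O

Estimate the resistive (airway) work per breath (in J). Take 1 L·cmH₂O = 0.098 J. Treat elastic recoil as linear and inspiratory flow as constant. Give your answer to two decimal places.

0.40

With constant inspiratory flow the resistive pressure is constant at PIP − Pplat = 36 − 25 = 11.0 cmH2O, so resistive work = 11.0 × 0.370 = 4.07 L·cmH2O.
× 0.098 J/(L·cmH2O) → 0.3989 J.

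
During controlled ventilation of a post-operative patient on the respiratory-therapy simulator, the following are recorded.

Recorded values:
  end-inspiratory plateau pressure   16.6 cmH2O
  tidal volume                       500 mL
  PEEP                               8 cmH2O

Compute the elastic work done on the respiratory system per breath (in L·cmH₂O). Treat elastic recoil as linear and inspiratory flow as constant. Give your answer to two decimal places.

Elastic work ≈ ½ × (Pplat − PEEP) × Vt = 0.5 × (16.6 − 8) × 0.500 L = 0.5 × 8.6 × 0.500 = 2.15 L·cmH2O.

2.15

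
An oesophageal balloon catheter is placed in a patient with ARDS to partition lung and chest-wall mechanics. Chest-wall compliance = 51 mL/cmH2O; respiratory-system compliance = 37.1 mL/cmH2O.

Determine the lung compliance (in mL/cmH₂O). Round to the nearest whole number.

136

1/CL = 1/Crs − 1/Ccw.
1/CL = 1/37.1 − 1/51 = 0.007346.
CL = 136.13 mL/cmH2O.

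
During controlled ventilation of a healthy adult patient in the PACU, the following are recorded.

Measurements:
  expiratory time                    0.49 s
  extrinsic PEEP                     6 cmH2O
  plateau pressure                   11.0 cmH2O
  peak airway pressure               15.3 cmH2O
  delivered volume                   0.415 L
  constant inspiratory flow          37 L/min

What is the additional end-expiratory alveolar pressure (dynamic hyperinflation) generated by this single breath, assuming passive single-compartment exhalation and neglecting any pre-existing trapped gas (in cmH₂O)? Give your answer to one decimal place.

Flow: 37 L/min ÷ 60 = 0.6167 L/s.
R = (PIP − Pplat)/V̇ = (15.3 − 11.0) / 0.6167 = 4.3/0.6167 = 6.973 cmH2O·s/L.
C = Vt/(Pplat − PEEP) = 415.0 / (11.0 − 6) = 415.0/5.0 = 83.0 mL/cmH2O.
τ = R × C = 6.973 × 0.083 L/cmH2O = 0.5788 s.
Fraction remaining = e^(−Te/τ) = e^(−0.49/0.5788) = 0.4289; trapped volume = 415.0 × 0.4289 = 177.99 mL.
Additional alveolar pressure from trapping ≈ V_trapped / C = 177.99 / 83.0 = 2.144 cmH2O.

2.1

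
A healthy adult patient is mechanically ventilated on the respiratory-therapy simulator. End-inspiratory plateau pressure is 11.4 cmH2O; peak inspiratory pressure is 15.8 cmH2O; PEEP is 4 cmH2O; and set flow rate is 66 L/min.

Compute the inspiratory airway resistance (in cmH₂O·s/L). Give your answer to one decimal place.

4.0

Flow: 66 L/min ÷ 60 = 1.1 L/s.
Raw = (PIP − Pplat) / flow = (15.8 − 11.4) / 1.1 = 4.4 / 1.1 = 4.0 cmH2O·s/L.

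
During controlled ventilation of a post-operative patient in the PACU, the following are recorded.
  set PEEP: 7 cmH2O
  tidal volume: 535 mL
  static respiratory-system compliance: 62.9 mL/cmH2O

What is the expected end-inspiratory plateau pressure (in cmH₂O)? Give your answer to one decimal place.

15.5

Pplat = PEEP + Vt / Cstat = 7 + 535 / 62.9 = 7 + 8.506 = 15.506 cmH2O.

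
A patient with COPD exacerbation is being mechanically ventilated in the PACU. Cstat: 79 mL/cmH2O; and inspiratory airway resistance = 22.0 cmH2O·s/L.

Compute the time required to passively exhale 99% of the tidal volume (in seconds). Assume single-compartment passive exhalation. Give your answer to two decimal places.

8.00

τ = R × C = 22.0 × 79 mL/cmH2O = 22.0 × 0.079 L/cmH2O = 1.738 s.
Exhaled fraction f = 1 − e^(−t/τ) → t = −τ·ln(1 − f) = −1.738·ln(0.01) = 8.004 s.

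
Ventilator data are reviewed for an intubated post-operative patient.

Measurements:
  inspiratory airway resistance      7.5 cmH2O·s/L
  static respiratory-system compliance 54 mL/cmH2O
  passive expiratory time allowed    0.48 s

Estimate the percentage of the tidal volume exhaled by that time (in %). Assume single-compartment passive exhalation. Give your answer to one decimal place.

69.4

τ = R × C = 7.5 × 54 mL/cmH2O = 7.5 × 0.054 L/cmH2O = 0.405 s.
Passive exhalation: V(t)/V₀ = e^(−t/τ) = e^(−0.48/0.405) = 0.3057.
Fraction exhaled = 1 − 0.3057 = 0.6943 → 69.43%.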